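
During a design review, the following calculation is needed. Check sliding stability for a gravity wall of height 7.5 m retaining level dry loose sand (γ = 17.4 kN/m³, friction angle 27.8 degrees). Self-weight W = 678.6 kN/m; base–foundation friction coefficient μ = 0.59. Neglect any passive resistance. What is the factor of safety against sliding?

K_a = tan²(45° − 27.8°/2) = 0.3639.
P_a = ½K_aγH² = 0.5×0.3639×17.4×7.5² = 178.1 kN/m, acting at H/3 = 2.500 m above the base.
FS_sliding = μW / P_a = 0.59×678.6 / 178.1 = 2.248.

2.25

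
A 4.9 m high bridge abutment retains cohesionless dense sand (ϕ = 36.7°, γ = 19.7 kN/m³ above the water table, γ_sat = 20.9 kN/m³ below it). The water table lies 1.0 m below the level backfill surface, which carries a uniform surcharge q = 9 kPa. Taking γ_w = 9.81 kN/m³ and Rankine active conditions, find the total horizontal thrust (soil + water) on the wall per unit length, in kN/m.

K_a = tan²(45° − φ/2) = 0.2519.
γ' = 20.9 − 9.81 = 11.09 kN/m³. h₂ = H − d_w = 3.9 m.
σ'_h: at surface K_a·q = 2.267; at WT K_a(q+γd_w) = 7.228; at base K_a(q+γd_w+γ'h₂) = 18.12 kPa.
P₁ = ½(2.267+7.228)×1.0 = 4.748; P₂ = ½(7.228+18.12)×3.9 = 49.43; P_w = ½γ_w h₂² = 74.61.
Total = 4.748+49.43+74.61 = 128.8 kN/m.

129 kN/m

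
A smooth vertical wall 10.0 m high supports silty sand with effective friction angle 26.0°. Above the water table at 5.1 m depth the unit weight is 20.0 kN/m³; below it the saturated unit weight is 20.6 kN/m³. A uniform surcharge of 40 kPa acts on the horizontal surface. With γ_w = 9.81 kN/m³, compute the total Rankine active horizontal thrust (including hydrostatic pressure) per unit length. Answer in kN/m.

K_a = tan²(45° − φ/2) = 0.3905.
γ' = 20.6 − 9.81 = 10.79 kN/m³. h₂ = H − d_w = 4.9 m.
σ'_h: at surface K_a·q = 15.62; at WT K_a(q+γd_w) = 55.45; at base K_a(q+γd_w+γ'h₂) = 76.09 kPa.
P₁ = ½(15.62+55.45)×5.1 = 181.2; P₂ = ½(55.45+76.09)×4.9 = 322.3; P_w = ½γ_w h₂² = 117.8.
Total = 181.2+322.3+117.8 = 621.2 kN/m.

621 kN/m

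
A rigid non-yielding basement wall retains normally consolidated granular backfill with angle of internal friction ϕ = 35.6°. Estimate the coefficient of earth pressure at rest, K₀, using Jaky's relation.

0.418

K₀ = 1 − sin φ' = 1 − sin 35.6° = 0.4179.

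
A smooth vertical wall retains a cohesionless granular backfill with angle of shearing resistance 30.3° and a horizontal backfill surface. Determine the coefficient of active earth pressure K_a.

0.329

K_a = (1 − sin φ)/(1 + sin φ) = (1 − sin 30.3°)/(1 + sin 30.3°) = 0.3293.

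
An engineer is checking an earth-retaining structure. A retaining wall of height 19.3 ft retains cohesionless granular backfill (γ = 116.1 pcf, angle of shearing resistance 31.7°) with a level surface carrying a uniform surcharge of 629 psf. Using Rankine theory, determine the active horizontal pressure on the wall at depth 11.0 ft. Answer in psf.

593 psf

K_a = (1 − sin φ)/(1 + sin φ) = 0.3111.
σ_v = γz + q = 116.1 × 11.0 + 629 = 1906 psf.
σ_h = K_a σ_v = 0.3111 × 1906 = 592.9 psf.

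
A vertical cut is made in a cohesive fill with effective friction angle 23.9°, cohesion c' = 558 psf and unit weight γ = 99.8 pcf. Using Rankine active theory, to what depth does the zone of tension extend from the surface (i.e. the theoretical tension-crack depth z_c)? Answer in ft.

K_a = tan²(45° − 23.9°/2) = 0.4233; √K_a = 0.6506.
The active pressure is zero where K_a γ z = 2c√K_a, so z_c = 2c/(γ√K_a) = 2×558/(99.8×0.6506) = 17.19 ft.

17.2 ft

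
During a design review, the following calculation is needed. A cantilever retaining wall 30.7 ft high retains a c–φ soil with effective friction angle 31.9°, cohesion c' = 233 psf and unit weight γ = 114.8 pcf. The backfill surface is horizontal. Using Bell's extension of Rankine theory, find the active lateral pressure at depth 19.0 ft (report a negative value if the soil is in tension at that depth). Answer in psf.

K_a = (1 − sin φ)/(1 + sin φ) = 0.3085.
σ_a = K_a γ z − 2c√K_a = 0.3085×114.8×19.0 − 2×233×0.5555 = 414.1 psf.

414 psf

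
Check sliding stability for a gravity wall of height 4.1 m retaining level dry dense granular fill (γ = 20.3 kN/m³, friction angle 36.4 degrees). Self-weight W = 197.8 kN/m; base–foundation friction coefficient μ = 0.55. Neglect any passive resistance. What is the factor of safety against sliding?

2.50

K_a = tan²(45° − 36.4°/2) = 0.2552.
P_a = ½K_aγH² = 0.5×0.2552×20.3×4.1² = 43.54 kN/m, acting at H/3 = 1.367 m above the base.
FS_sliding = μW / P_a = 0.55×197.8 / 43.54 = 2.499.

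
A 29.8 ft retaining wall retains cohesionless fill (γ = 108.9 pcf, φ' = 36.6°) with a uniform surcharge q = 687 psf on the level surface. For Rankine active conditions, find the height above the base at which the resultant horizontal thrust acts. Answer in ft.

11.4 ft

K_a = 0.2530.
Triangular part P₁ = ½K_aγH² = 12230 at H/3 = 9.933 ft; rectangular part P₂ = K_a q H = 5179 at H/2 = 14.90 ft.
ȳ = (P₁·9.933 + P₂·14.90)/(P₁+P₂) = 11.41 ft.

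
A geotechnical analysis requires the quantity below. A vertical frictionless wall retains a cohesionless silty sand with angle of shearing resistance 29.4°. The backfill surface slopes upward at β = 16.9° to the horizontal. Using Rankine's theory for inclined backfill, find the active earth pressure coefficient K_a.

K_a = cos β · (cos β − √(cos²β − cos²φ)) / (cos β + √(cos²β − cos²φ)).
cos β = 0.9568, cos φ = 0.8712, √(cos²β − cos²φ) = 0.3956.
K_a = 0.9568 × (0.9568 − 0.3956)/(0.9568 + 0.3956) = 0.3971.

0.397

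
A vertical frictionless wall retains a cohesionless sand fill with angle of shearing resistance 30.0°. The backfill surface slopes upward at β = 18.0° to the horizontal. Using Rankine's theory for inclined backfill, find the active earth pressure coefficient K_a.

0.395

K_a = cos β · (cos β − √(cos²β − cos²φ)) / (cos β + √(cos²β − cos²φ)).
cos β = 0.9511, cos φ = 0.8660, √(cos²β − cos²φ) = 0.3931.
K_a = 0.9511 × (0.9511 − 0.3931)/(0.9511 + 0.3931) = 0.3948.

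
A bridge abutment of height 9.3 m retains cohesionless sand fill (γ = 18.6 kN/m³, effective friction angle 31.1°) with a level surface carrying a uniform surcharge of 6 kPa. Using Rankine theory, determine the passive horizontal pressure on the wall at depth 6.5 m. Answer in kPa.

K_p = (1 + sin φ)/(1 − sin φ) = 3.137.
σ_v = γz + q = 18.6 × 6.5 + 6 = 126.9 kPa.
σ_h = K_p σ_v = 3.137 × 126.9 = 398.1 kPa.

398 kPa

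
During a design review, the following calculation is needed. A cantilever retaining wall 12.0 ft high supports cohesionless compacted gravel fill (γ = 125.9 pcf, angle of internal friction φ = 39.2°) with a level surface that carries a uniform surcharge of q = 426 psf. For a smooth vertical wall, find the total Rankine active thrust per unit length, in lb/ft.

K_a = tan²(45° − φ/2) = 0.2255.
Soil triangle: ½ K_a γ H² = 0.5×0.2255×125.9×12.0² = 2044 lb/ft.
Surcharge rectangle: K_a q H = 0.2255×426×12.0 = 1153 lb/ft.
Total = 2044 + 1153 = 3196 lb/ft.

3200 lb/ft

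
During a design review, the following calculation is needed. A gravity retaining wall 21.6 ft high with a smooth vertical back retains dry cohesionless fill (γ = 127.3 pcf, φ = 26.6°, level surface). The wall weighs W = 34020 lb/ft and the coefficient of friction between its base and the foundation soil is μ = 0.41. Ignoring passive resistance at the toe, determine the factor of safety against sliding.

K_a = tan²(45° − 26.6°/2) = 0.3814.
P_a = ½K_aγH² = 0.5×0.3814×127.3×21.6² = 11330 lb/ft, acting at H/3 = 7.200 ft above the base.
FS_sliding = μW / P_a = 0.41×34020 / 11330 = 1.231.

1.23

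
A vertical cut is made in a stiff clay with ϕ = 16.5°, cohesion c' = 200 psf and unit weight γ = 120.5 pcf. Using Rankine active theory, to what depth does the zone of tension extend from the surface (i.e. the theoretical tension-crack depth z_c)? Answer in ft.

K_a = tan²(45° − 16.5°/2) = 0.5576; √K_a = 0.7467.
The active pressure is zero where K_a γ z = 2c√K_a, so z_c = 2c/(γ√K_a) = 2×200/(120.5×0.7467) = 4.445 ft.

4.45 ft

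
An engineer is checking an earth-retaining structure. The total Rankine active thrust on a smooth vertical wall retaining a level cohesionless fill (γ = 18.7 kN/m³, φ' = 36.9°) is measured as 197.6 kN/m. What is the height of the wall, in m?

K_a = 0.2497. P_a = ½ K_a γ H² ⇒ H = √(2P_a/(K_a γ)).
H = √(2×197.6/(0.2497×18.7)) = 9.200 m.

9.20 m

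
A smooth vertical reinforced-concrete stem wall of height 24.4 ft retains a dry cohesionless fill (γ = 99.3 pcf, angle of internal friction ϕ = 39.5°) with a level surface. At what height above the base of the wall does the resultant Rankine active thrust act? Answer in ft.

K_a = 0.2224.
The pressure distribution is triangular, so the resultant acts at H/3 above the base = 24.4/3 = 8.133 ft.

8.13 ft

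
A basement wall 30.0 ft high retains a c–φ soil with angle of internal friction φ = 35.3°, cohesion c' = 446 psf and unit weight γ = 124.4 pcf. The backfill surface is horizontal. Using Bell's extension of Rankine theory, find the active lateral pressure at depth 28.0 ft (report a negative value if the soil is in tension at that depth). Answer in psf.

471 psf

K_a = (1 − sin φ)/(1 + sin φ) = 0.2675.
σ_a = K_a γ z − 2c√K_a = 0.2675×124.4×28.0 − 2×446×0.5172 = 470.5 psf.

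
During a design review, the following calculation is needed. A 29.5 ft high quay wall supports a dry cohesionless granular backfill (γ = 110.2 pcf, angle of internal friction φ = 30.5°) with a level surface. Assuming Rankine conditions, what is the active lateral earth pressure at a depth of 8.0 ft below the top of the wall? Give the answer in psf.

K_a = (1 − sin φ)/(1 + sin φ) = 0.3267.
σ_h = K_a γ z = 0.3267 × 110.2 × 8.0 = 288.0 psf.

288 psf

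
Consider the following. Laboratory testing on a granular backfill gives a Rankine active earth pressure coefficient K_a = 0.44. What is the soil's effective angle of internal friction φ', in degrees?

K_a = tan²(45° − φ/2) ⇒ 45° − φ/2 = arctan(√0.44) = 33.56°.
φ = 2(45° − 33.56°) = 22.89°.

22.9°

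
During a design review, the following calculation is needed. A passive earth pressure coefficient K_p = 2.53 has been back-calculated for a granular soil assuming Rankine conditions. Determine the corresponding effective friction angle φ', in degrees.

25.7°

K_p = (1+sin φ)/(1−sin φ) ⇒ sin φ = (K_p − 1)/(K_p + 1) = 0.4334.
φ = arcsin(0.4334) = 25.69°.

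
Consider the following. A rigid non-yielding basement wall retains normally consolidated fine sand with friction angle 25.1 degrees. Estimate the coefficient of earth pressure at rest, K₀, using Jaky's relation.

0.576

K₀ = 1 − sin φ' = 1 − sin 25.1° = 0.5758.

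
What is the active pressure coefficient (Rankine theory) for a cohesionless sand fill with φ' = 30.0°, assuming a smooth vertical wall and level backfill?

0.333

K_a = (1 − sin φ)/(1 + sin φ) = (1 − sin 30.0°)/(1 + sin 30.0°) = 0.3333.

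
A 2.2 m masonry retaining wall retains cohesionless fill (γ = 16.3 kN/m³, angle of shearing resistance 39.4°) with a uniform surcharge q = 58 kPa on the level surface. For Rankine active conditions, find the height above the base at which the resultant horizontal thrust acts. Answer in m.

K_a = 0.2234.
Triangular part P₁ = ½K_aγH² = 8.814 at H/3 = 0.7333 m; rectangular part P₂ = K_a q H = 28.51 at H/2 = 1.100 m.
ȳ = (P₁·0.7333 + P₂·1.100)/(P₁+P₂) = 1.013 m.

1.01 m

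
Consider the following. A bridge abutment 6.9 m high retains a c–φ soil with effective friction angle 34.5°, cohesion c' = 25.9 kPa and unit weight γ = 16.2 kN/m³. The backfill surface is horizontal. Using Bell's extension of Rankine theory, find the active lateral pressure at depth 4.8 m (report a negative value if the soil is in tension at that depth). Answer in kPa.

K_a = (1 − sin φ)/(1 + sin φ) = 0.2768.
σ_a = K_a γ z − 2c√K_a = 0.2768×16.2×4.8 − 2×25.9×0.5261 = -5.729 kPa.

-5.73 kPa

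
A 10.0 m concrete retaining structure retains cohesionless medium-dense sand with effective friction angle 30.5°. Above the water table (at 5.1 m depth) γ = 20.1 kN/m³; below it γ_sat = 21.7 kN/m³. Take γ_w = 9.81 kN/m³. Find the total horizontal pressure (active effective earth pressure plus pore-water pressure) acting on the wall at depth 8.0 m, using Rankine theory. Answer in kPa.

73.2 kPa

K_a = (1 − sin φ)/(1 + sin φ) = 0.3267.
γ' = 21.7 − 9.81 = 11.89 kN/m³.
Effective vertical stress at 8.0 m: σ'_v = 20.1×5.1 + 11.89×2.90 = 137.0 kPa.
σ'_h = K_a σ'_v = 0.3267 × 137.0 = 44.75 kPa; u = γ_w × 2.90 = 28.45 kPa.
Total σ_h = 44.75 + 28.45 = 73.20 kPa.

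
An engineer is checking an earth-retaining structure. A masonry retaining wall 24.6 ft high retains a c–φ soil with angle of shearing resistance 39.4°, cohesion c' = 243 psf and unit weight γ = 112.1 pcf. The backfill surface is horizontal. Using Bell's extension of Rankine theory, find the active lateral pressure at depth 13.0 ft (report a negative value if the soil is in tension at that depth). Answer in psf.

K_a = (1 − sin φ)/(1 + sin φ) = 0.2234.
σ_a = K_a γ z − 2c√K_a = 0.2234×112.1×13.0 − 2×243×0.4727 = 95.89 psf.

95.9 psf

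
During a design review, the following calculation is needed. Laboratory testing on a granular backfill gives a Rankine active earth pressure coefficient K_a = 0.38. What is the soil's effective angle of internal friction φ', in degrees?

26.7°

K_a = tan²(45° − φ/2) ⇒ 45° − φ/2 = arctan(√0.38) = 31.65°.
φ = 2(45° − 31.65°) = 26.70°.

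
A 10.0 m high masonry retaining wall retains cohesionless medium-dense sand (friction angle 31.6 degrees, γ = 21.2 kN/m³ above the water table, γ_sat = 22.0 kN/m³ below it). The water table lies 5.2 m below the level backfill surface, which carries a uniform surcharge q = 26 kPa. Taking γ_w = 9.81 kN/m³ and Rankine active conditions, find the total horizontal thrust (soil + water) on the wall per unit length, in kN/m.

K_a = tan²(45° − φ/2) = 0.3123.
γ' = 22.0 − 9.81 = 12.19 kN/m³. h₂ = H − d_w = 4.8 m.
σ'_h: at surface K_a·q = 8.121; at WT K_a(q+γd_w) = 42.55; at base K_a(q+γd_w+γ'h₂) = 60.83 kPa.
P₁ = ½(8.121+42.55)×5.2 = 131.8; P₂ = ½(42.55+60.83)×4.8 = 248.1; P_w = ½γ_w h₂² = 113.0.
Total = 131.8+248.1+113.0 = 492.9 kN/m.

493 kN/m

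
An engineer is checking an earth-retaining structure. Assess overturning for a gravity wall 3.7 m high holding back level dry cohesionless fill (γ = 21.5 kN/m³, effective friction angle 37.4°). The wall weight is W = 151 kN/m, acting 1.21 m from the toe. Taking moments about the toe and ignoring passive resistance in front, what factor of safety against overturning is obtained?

K_a = tan²(45° − 37.4°/2) = 0.2443.
P_a = ½K_aγH² = 0.5×0.2443×21.5×3.7² = 35.95 kN/m, acting at H/3 = 1.233 m above the base.
Overturning moment M_o = P_a × H/3 = 35.95 × 1.233 = 44.34.
Resisting moment M_r = W × 1.21 = 151 × 1.21 = 182.7.
FS_overturning = M_r/M_o = 182.7/44.34 = 4.121.

4.12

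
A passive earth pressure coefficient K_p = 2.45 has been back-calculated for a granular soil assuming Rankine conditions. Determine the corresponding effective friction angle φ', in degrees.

24.9°

K_p = (1+sin φ)/(1−sin φ) ⇒ sin φ = (K_p − 1)/(K_p + 1) = 0.4203.
φ = arcsin(0.4203) = 24.85°.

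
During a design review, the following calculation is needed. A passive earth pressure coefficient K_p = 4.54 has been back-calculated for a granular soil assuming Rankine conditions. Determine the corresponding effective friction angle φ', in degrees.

K_p = (1+sin φ)/(1−sin φ) ⇒ sin φ = (K_p − 1)/(K_p + 1) = 0.6390.
φ = arcsin(0.6390) = 39.72°.

39.7°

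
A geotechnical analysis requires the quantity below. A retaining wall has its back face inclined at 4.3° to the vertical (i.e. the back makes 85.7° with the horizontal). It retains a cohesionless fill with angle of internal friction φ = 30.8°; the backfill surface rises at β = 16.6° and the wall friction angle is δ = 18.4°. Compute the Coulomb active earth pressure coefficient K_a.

K_a = sin²(α+φ) / [sin²α · sin(α−δ) · (1 + √{sin(φ+δ)sin(φ−β) / (sin(α−δ)sin(α+β))})²].
With α = 85.7°, φ = 30.8°, δ = 18.4°, β = 16.6°: K_a = 0.4130.

0.413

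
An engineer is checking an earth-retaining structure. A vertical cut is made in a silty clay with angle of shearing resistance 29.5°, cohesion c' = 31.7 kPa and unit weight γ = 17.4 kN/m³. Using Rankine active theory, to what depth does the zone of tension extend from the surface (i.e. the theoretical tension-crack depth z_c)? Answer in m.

K_a = tan²(45° − 29.5°/2) = 0.3401; √K_a = 0.5832.
The active pressure is zero where K_a γ z = 2c√K_a, so z_c = 2c/(γ√K_a) = 2×31.7/(17.4×0.5832) = 6.248 m.

6.25 m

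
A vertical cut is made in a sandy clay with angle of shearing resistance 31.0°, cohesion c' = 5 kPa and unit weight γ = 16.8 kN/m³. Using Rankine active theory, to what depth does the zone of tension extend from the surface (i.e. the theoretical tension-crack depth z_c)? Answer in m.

K_a = tan²(45° − 31.0°/2) = 0.3201; √K_a = 0.5658.
The active pressure is zero where K_a γ z = 2c√K_a, so z_c = 2c/(γ√K_a) = 2×5/(16.8×0.5658) = 1.052 m.

1.05 m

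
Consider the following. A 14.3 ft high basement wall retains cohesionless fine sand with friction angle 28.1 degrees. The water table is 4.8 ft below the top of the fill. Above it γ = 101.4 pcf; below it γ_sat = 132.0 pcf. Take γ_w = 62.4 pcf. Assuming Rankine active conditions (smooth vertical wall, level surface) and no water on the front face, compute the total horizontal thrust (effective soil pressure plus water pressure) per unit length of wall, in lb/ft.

K_a = tan²(45° − φ/2) = 0.3596.
γ' = 132.0 − 62.4 = 69.60 pcf. Depth below WT = 9.5 ft.
σ'_h at WT = K_a γ d_w = 175.0 psf; at base = 175.0 + K_a γ' × 9.5 = 412.8 psf.
P₁ (0–4.8 ft) = ½×175.0×4.8 = 420.1. P₂ (4.8–14.3 ft) = ½(175.0+412.8)×9.5 = 2792.
P_w = ½ γ_w h₂² = 0.5×62.4×9.5² = 2816. Total = 420.1+2792+2816 = 6028 lb/ft.

6030 lb/ft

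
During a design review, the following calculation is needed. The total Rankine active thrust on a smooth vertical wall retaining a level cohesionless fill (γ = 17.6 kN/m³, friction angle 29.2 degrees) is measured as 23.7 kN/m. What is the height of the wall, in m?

2.80 m

K_a = 0.3442. P_a = ½ K_a γ H² ⇒ H = √(2P_a/(K_a γ)).
H = √(2×23.7/(0.3442×17.6)) = 2.797 m.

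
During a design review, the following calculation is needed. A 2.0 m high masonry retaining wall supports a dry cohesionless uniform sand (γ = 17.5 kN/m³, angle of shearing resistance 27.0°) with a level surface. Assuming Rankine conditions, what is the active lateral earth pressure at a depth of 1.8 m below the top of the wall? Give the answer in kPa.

K_a = (1 − sin φ)/(1 + sin φ) = 0.3755.
σ_h = K_a γ z = 0.3755 × 17.5 × 1.8 = 11.83 kPa.

11.8 kPa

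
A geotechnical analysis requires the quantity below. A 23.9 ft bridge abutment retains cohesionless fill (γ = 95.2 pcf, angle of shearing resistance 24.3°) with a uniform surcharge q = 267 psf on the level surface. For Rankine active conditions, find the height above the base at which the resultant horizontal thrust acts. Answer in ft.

K_a = 0.4169.
Triangular part P₁ = ½K_aγH² = 11340 at H/3 = 7.967 ft; rectangular part P₂ = K_a q H = 2660 at H/2 = 11.95 ft.
ȳ = (P₁·7.967 + P₂·11.95)/(P₁+P₂) = 8.724 ft.

8.72 ft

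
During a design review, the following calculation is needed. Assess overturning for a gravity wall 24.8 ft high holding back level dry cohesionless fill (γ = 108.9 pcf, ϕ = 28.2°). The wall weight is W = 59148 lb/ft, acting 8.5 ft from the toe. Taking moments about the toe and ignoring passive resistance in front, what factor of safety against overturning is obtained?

5.07

K_a = tan²(45° − 28.2°/2) = 0.3582.
P_a = ½K_aγH² = 0.5×0.3582×108.9×24.8² = 12000 lb/ft, acting at H/3 = 8.267 ft above the base.
Overturning moment M_o = P_a × H/3 = 12000 × 8.267 = 99160.
Resisting moment M_r = W × 8.5 = 59148 × 8.5 = 502800.
FS_overturning = M_r/M_o = 502800/99160 = 5.070.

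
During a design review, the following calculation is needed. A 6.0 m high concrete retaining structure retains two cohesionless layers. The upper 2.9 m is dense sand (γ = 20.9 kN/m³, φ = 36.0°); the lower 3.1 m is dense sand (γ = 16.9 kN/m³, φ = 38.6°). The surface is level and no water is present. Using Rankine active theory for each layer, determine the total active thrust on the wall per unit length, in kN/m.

K_a1 = tan²(45°−36.0°/2) = 0.2596; K_a2 = tan²(45°−38.6°/2) = 0.2316.
Layer 1: σ at base = K_a1 γ₁ h₁ = 15.74 kPa; P₁ = ½×15.74×2.9 = 22.82.
Layer 2: σ_v at top = γ₁h₁ = 60.61; σ_h top = K_a2×60.61 = 14.04; σ_h base = K_a2×(60.61+16.9×3.1) = 26.17.
P₂ = ½(14.04+26.17)×3.1 = 62.33. Total P_a = 22.82+62.33 = 85.14 kN/m.

85.1 kN/m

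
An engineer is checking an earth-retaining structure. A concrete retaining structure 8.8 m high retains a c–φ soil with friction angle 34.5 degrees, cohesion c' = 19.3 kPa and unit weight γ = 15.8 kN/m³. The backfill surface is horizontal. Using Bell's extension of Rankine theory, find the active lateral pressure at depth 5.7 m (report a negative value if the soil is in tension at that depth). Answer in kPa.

4.62 kPa

K_a = (1 − sin φ)/(1 + sin φ) = 0.2768.
σ_a = K_a γ z − 2c√K_a = 0.2768×15.8×5.7 − 2×19.3×0.5261 = 4.621 kPa.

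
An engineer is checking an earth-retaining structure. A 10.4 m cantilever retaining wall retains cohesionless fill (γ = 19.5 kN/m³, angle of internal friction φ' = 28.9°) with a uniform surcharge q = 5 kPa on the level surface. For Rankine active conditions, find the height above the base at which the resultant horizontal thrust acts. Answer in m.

3.55 m

K_a = 0.3484.
Triangular part P₁ = ½K_aγH² = 367.4 at H/3 = 3.467 m; rectangular part P₂ = K_a q H = 18.11 at H/2 = 5.200 m.
ȳ = (P₁·3.467 + P₂·5.200)/(P₁+P₂) = 3.548 m.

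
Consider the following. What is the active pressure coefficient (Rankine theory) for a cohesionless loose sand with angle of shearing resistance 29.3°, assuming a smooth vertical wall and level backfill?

0.343

K_a = (1 − sin φ)/(1 + sin φ) = (1 − sin 29.3°)/(1 + sin 29.3°) = 0.3428.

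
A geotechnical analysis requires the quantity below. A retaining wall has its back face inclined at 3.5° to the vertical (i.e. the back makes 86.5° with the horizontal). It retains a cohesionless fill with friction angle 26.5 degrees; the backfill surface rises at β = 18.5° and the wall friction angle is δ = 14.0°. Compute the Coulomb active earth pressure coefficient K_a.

0.517

K_a = sin²(α+φ) / [sin²α · sin(α−δ) · (1 + √{sin(φ+δ)sin(φ−β) / (sin(α−δ)sin(α+β))})²].
With α = 86.5°, φ = 26.5°, δ = 14.0°, β = 18.5°: K_a = 0.5171.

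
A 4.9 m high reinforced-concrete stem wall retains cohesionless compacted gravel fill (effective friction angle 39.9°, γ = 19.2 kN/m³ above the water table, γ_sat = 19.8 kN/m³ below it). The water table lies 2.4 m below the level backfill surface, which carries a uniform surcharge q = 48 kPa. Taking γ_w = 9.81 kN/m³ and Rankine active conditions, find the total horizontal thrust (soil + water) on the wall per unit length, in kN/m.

126 kN/m

K_a = tan²(45° − φ/2) = 0.2184.
γ' = 19.8 − 9.81 = 9.990 kN/m³. h₂ = H − d_w = 2.5 m.
σ'_h: at surface K_a·q = 10.48; at WT K_a(q+γd_w) = 20.55; at base K_a(q+γd_w+γ'h₂) = 26.01 kPa.
P₁ = ½(10.48+20.55)×2.4 = 37.24; P₂ = ½(20.55+26.01)×2.5 = 58.20; P_w = ½γ_w h₂² = 30.66.
Total = 37.24+58.20+30.66 = 126.1 kN/m.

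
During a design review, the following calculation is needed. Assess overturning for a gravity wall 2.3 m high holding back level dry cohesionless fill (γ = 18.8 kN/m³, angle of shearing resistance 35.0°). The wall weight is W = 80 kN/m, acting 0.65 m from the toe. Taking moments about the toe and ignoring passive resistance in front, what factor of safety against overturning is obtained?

K_a = tan²(45° − 35.0°/2) = 0.2710.
P_a = ½K_aγH² = 0.5×0.2710×18.8×2.3² = 13.48 kN/m, acting at H/3 = 0.7667 m above the base.
Overturning moment M_o = P_a × H/3 = 13.48 × 0.7667 = 10.33.
Resisting moment M_r = W × 0.65 = 80 × 0.65 = 52.00.
FS_overturning = M_r/M_o = 52.00/10.33 = 5.033.

5.03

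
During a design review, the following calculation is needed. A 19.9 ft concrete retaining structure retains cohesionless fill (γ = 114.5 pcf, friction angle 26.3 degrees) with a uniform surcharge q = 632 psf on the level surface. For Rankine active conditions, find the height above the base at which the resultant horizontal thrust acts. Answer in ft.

7.82 ft

K_a = 0.3859.
Triangular part P₁ = ½K_aγH² = 8750 at H/3 = 6.633 ft; rectangular part P₂ = K_a q H = 4854 at H/2 = 9.950 ft.
ȳ = (P₁·6.633 + P₂·9.950)/(P₁+P₂) = 7.817 ft.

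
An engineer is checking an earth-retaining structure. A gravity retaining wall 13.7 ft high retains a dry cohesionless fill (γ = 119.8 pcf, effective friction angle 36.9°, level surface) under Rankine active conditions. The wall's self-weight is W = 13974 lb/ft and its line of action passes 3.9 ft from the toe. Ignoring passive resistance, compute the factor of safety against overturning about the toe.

K_a = tan²(45° − 36.9°/2) = 0.2497.
P_a = ½K_aγH² = 0.5×0.2497×119.8×13.7² = 2807 lb/ft, acting at H/3 = 4.567 ft above the base.
Overturning moment M_o = P_a × H/3 = 2807 × 4.567 = 12820.
Resisting moment M_r = W × 3.9 = 13974 × 3.9 = 54500.
FS_overturning = M_r/M_o = 54500/12820 = 4.252.

4.25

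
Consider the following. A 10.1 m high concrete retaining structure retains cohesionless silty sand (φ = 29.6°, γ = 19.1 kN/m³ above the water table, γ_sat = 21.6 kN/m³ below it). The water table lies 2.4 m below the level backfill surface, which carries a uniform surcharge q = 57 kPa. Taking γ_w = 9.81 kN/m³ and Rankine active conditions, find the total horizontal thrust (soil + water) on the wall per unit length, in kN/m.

K_a = tan²(45° − φ/2) = 0.3387.
γ' = 21.6 − 9.81 = 11.79 kN/m³. h₂ = H − d_w = 7.7 m.
σ'_h: at surface K_a·q = 19.31; at WT K_a(q+γd_w) = 34.84; at base K_a(q+γd_w+γ'h₂) = 65.59 kPa.
P₁ = ½(19.31+34.84)×2.4 = 64.97; P₂ = ½(34.84+65.59)×7.7 = 386.6; P_w = ½γ_w h₂² = 290.8.
Total = 64.97+386.6+290.8 = 742.4 kN/m.

742 kN/m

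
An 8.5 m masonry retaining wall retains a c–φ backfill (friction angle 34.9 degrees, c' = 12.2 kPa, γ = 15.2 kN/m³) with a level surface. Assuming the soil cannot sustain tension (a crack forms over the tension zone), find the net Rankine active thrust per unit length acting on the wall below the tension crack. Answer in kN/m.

60.8 kN/m

K_a = 0.2721; √K_a = 0.5217.
Tension-crack depth z_c = 2c/(γ√K_a) = 2×12.2/(15.2×0.5217) = 3.077 m.
σ_a at base = K_a γ H − 2c√K_a = 0.2721×15.2×8.5 − 2×12.2×0.5217 = 22.43 kPa.
P_a = ½ × 22.43 × (H − z_c) = 0.5×22.43×5.423 = 60.82 kN/m.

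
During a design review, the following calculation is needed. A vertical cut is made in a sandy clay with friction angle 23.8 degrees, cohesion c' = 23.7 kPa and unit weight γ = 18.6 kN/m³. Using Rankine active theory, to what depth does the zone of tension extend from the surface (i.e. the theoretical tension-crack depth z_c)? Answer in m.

K_a = tan²(45° − 23.8°/2) = 0.4250; √K_a = 0.6519.
The active pressure is zero where K_a γ z = 2c√K_a, so z_c = 2c/(γ√K_a) = 2×23.7/(18.6×0.6519) = 3.909 m.

3.91 m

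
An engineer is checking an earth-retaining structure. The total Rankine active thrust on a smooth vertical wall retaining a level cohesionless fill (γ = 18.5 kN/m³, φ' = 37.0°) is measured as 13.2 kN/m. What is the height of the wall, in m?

2.40 m

K_a = 0.2486. P_a = ½ K_a γ H² ⇒ H = √(2P_a/(K_a γ)).
H = √(2×13.2/(0.2486×18.5)) = 2.396 m.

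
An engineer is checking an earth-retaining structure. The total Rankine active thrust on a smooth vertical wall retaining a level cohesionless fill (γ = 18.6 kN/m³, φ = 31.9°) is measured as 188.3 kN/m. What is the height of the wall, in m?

K_a = 0.3085. P_a = ½ K_a γ H² ⇒ H = √(2P_a/(K_a γ)).
H = √(2×188.3/(0.3085×18.6)) = 8.101 m.

8.10 m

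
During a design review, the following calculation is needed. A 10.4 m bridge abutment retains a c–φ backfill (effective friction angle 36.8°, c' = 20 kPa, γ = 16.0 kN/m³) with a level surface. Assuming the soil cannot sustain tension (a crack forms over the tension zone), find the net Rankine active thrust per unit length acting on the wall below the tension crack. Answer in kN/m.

58.7 kN/m

K_a = 0.2508; √K_a = 0.5008.
Tension-crack depth z_c = 2c/(γ√K_a) = 2×20/(16.0×0.5008) = 4.992 m.
σ_a at base = K_a γ H − 2c√K_a = 0.2508×16.0×10.4 − 2×20×0.5008 = 21.70 kPa.
P_a = ½ × 21.70 × (H − z_c) = 0.5×21.70×5.408 = 58.66 kN/m.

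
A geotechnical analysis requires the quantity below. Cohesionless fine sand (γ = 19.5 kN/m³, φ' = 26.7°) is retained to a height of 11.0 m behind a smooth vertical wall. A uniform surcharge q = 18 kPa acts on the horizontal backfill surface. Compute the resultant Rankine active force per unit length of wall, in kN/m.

K_a = tan²(45° − φ/2) = 0.3800.
Soil triangle: ½ K_a γ H² = 0.5×0.3800×19.5×11.0² = 448.3 kN/m.
Surcharge rectangle: K_a q H = 0.3800×18×11.0 = 75.23 kN/m.
Total = 448.3 + 75.23 = 523.5 kN/m.

523 kN/m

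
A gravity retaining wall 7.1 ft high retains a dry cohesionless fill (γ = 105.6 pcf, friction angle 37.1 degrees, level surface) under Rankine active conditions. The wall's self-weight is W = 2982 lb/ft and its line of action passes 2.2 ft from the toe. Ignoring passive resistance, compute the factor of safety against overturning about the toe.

K_a = tan²(45° − 37.1°/2) = 0.2475.
P_a = ½K_aγH² = 0.5×0.2475×105.6×7.1² = 658.8 lb/ft, acting at H/3 = 2.367 ft above the base.
Overturning moment M_o = P_a × H/3 = 658.8 × 2.367 = 1559.
Resisting moment M_r = W × 2.2 = 2982 × 2.2 = 6560.
FS_overturning = M_r/M_o = 6560/1559 = 4.208.

4.21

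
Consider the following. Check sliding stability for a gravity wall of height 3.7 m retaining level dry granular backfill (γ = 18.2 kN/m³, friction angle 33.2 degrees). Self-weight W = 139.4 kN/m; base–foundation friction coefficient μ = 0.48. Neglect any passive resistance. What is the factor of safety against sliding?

1.84

K_a = tan²(45° − 33.2°/2) = 0.2924.
P_a = ½K_aγH² = 0.5×0.2924×18.2×3.7² = 36.42 kN/m, acting at H/3 = 1.233 m above the base.
FS_sliding = μW / P_a = 0.48×139.4 / 36.42 = 1.837.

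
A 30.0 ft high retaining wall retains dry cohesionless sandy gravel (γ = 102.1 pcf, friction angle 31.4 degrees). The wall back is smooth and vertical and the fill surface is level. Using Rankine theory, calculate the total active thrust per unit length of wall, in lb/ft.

K_a = tan²(45° − φ/2) = 0.3149.
P_a = ½ K_a γ H² = 0.5 × 0.3149 × 102.1 × 30.0² = 14470 lb/ft.

14500 lb/ft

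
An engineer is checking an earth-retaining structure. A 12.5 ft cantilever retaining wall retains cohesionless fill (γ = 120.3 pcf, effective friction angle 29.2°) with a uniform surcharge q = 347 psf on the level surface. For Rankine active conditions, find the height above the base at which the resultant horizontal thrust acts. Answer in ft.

K_a = 0.3442.
Triangular part P₁ = ½K_aγH² = 3235 at H/3 = 4.167 ft; rectangular part P₂ = K_a q H = 1493 at H/2 = 6.250 ft.
ȳ = (P₁·4.167 + P₂·6.250)/(P₁+P₂) = 4.825 ft.

4.82 ft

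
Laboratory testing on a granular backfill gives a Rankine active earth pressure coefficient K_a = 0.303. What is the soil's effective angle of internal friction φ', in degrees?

K_a = tan²(45° − φ/2) ⇒ 45° − φ/2 = arctan(√0.303) = 28.83°.
φ = 2(45° − 28.83°) = 32.34°.

32.3°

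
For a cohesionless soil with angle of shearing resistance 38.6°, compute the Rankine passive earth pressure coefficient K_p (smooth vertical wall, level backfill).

4.32

K_p = (1 + sin φ)/(1 − sin φ) = tan²(45° + 38.6°/2) = 4.317.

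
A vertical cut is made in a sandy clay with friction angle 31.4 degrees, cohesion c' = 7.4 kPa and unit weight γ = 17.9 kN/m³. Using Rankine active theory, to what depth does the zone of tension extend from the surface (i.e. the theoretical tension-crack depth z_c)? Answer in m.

K_a = tan²(45° − 31.4°/2) = 0.3149; √K_a = 0.5612.
The active pressure is zero where K_a γ z = 2c√K_a, so z_c = 2c/(γ√K_a) = 2×7.4/(17.9×0.5612) = 1.473 m.

1.47 m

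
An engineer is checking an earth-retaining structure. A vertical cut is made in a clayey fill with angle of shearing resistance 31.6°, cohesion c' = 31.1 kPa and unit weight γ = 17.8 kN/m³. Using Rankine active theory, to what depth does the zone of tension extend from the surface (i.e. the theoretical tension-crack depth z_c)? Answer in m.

6.25 m

K_a = tan²(45° − 31.6°/2) = 0.3123; √K_a = 0.5589.
The active pressure is zero where K_a γ z = 2c√K_a, so z_c = 2c/(γ√K_a) = 2×31.1/(17.8×0.5589) = 6.252 m.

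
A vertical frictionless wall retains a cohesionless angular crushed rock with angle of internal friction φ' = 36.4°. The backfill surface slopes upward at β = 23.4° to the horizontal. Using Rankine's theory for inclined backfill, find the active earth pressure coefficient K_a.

0.322

K_a = cos β · (cos β − √(cos²β − cos²φ)) / (cos β + √(cos²β − cos²φ)).
cos β = 0.9178, cos φ = 0.8049, √(cos²β − cos²φ) = 0.4409.
K_a = 0.9178 × (0.9178 − 0.4409)/(0.9178 + 0.4409) = 0.3221.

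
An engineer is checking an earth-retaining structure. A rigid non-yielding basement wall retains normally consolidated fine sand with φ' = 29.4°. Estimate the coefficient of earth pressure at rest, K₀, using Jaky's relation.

0.509

K₀ = 1 − sin φ' = 1 − sin 29.4° = 0.5091.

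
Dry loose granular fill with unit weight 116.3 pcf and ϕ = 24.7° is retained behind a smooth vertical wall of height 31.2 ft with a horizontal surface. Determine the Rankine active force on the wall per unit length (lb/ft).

23200 lb/ft

K_a = tan²(45° − φ/2) = 0.4106.
P_a = ½ K_a γ H² = 0.5 × 0.4106 × 116.3 × 31.2² = 23240 lb/ft.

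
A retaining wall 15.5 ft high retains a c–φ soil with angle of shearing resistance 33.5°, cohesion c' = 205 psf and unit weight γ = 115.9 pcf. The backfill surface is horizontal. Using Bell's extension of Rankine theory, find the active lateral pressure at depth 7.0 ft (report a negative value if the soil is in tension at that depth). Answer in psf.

13.9 psf

K_a = (1 − sin φ)/(1 + sin φ) = 0.2887.
σ_a = K_a γ z − 2c√K_a = 0.2887×115.9×7.0 − 2×205×0.5373 = 13.93 psf.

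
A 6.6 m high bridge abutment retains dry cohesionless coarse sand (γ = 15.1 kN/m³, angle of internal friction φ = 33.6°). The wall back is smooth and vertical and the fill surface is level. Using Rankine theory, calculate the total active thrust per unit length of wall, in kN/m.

94.6 kN/m

K_a = tan²(45° − φ/2) = 0.2875.
P_a = ½ K_a γ H² = 0.5 × 0.2875 × 15.1 × 6.6² = 94.55 kN/m.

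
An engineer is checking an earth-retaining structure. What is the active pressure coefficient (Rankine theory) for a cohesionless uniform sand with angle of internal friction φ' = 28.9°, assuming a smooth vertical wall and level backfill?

K_a = tan²(45° − φ/2) = tan²(30.55°) = 0.3484.

0.348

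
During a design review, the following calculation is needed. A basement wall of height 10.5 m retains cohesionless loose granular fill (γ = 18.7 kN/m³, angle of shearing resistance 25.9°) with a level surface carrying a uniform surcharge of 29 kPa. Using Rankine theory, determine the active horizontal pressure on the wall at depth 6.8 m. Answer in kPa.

K_a = (1 − sin φ)/(1 + sin φ) = 0.3920.
σ_v = γz + q = 18.7 × 6.8 + 29 = 156.2 kPa.
σ_h = K_a σ_v = 0.3920 × 156.2 = 61.21 kPa.

61.2 kPa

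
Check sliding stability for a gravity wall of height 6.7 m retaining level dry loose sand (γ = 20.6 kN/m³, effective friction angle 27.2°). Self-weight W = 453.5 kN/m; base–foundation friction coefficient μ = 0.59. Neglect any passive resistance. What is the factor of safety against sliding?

1.55

K_a = tan²(45° − 27.2°/2) = 0.3726.
P_a = ½K_aγH² = 0.5×0.3726×20.6×6.7² = 172.3 kN/m, acting at H/3 = 2.233 m above the base.
FS_sliding = μW / P_a = 0.59×453.5 / 172.3 = 1.553.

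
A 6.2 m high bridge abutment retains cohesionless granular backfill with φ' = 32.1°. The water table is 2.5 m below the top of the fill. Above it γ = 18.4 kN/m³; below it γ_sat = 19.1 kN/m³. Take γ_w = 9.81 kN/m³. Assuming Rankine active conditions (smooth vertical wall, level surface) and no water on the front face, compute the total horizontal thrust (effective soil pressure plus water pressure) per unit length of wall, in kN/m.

K_a = tan²(45° − φ/2) = 0.3060.
γ' = 19.1 − 9.81 = 9.290 kN/m³. Depth below WT = 3.7 m.
σ'_h at WT = K_a γ d_w = 14.08 kPa; at base = 14.08 + K_a γ' × 3.7 = 24.59 kPa.
P₁ (0–2.5 m) = ½×14.08×2.5 = 17.59. P₂ (2.5–6.2 m) = ½(14.08+24.59)×3.7 = 71.54.
P_w = ½ γ_w h₂² = 0.5×9.81×3.7² = 67.15. Total = 17.59+71.54+67.15 = 156.3 kN/m.

156 kN/m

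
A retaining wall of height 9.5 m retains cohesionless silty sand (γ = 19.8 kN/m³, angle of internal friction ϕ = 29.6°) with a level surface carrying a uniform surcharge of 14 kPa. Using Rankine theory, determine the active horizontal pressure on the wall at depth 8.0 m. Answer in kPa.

58.4 kPa

K_a = (1 − sin φ)/(1 + sin φ) = 0.3387.
σ_v = γz + q = 19.8 × 8.0 + 14 = 172.4 kPa.
σ_h = K_a σ_v = 0.3387 × 172.4 = 58.40 kPa.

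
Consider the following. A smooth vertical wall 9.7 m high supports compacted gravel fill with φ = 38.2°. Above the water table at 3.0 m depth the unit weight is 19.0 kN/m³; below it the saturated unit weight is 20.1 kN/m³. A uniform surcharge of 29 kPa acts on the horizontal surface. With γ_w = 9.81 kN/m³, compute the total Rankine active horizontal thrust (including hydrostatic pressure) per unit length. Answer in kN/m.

K_a = tan²(45° − φ/2) = 0.2358.
γ' = 20.1 − 9.81 = 10.29 kN/m³. h₂ = H − d_w = 6.7 m.
σ'_h: at surface K_a·q = 6.838; at WT K_a(q+γd_w) = 20.28; at base K_a(q+γd_w+γ'h₂) = 36.53 kPa.
P₁ = ½(6.838+20.28)×3.0 = 40.67; P₂ = ½(20.28+36.53)×6.7 = 190.3; P_w = ½γ_w h₂² = 220.2.
Total = 40.67+190.3+220.2 = 451.2 kN/m.

451 kN/m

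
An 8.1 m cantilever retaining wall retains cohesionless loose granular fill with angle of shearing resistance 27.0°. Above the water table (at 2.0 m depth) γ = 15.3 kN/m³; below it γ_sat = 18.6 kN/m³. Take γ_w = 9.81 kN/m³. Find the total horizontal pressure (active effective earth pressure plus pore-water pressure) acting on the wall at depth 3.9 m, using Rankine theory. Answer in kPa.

K_a = (1 − sin φ)/(1 + sin φ) = 0.3755.
γ' = 18.6 − 9.81 = 8.790 kN/m³.
Effective vertical stress at 3.9 m: σ'_v = 15.3×2.0 + 8.790×1.90 = 47.30 kPa.
σ'_h = K_a σ'_v = 0.3755 × 47.30 = 17.76 kPa; u = γ_w × 1.90 = 18.64 kPa.
Total σ_h = 17.76 + 18.64 = 36.40 kPa.

36.4 kPa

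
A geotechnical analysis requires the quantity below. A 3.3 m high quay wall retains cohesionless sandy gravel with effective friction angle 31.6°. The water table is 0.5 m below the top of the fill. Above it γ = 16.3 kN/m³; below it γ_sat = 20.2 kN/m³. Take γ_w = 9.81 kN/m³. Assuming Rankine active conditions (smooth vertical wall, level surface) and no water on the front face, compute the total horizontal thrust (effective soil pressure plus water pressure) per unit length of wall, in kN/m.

K_a = tan²(45° − φ/2) = 0.3123.
γ' = 20.2 − 9.81 = 10.39 kN/m³. Depth below WT = 2.8 m.
σ'_h at WT = K_a γ d_w = 2.546 kPa; at base = 2.546 + K_a γ' × 2.8 = 11.63 kPa.
P₁ (0–0.5 m) = ½×2.546×0.5 = 0.6364. P₂ (0.5–3.3 m) = ½(2.546+11.63)×2.8 = 19.85.
P_w = ½ γ_w h₂² = 0.5×9.81×2.8² = 38.46. Total = 0.6364+19.85+38.46 = 58.94 kN/m.

58.9 kN/m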